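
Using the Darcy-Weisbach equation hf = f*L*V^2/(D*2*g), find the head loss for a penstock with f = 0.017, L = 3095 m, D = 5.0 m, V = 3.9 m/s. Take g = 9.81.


hf = 0.017 * 3095 * 3.9^2 / (5.0 * 2 * 9.81) = 8.1577 m


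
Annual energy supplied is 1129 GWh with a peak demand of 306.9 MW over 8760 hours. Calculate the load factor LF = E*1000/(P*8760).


LF = 1129 * 1000 / (306.9 * 8760) = 0.4199


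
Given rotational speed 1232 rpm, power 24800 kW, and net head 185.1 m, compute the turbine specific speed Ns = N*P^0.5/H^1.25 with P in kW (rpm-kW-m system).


Ns = 1232 * 24800^0.5 / 185.1^1.25 = 284.1702


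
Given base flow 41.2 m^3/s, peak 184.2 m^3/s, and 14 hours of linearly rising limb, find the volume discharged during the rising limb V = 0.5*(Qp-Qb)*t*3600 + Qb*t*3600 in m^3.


V = 0.5*(184.2 - 41.2)*14*3600 + 41.2*14*3600 = 5.6801e+06 m^3


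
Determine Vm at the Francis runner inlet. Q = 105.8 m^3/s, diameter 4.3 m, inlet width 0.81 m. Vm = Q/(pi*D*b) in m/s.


Vm = 105.8 / (pi * 4.3 * 0.81) = 9.6690 m/s


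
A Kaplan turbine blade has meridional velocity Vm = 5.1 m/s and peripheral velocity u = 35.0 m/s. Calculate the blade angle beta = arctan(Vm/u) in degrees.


beta = arctan(5.1 / 35.0) = 8.2905 degrees


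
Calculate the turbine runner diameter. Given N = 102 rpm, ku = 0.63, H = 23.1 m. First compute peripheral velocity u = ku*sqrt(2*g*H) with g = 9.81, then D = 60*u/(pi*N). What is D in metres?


u = 0.63 * sqrt(2*9.81*23.1) = 13.4121 m/s
D = 60 * 13.4121 / (pi * 102) = 2.5113 m


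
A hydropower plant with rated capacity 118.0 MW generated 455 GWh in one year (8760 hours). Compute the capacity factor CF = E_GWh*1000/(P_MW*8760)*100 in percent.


CF = 455 * 1000 / (118.0 * 8760) * 100 = 44.0175 %


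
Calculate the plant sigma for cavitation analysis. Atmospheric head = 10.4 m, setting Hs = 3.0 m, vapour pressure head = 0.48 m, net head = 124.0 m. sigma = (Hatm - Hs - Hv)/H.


sigma = (10.4 - 3.0 - 0.48) / 124.0 = 0.0558


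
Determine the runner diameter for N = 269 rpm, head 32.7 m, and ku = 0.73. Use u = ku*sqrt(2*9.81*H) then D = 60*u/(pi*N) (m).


u = 0.73 * sqrt(2*9.81*32.7) = 18.4904 m/s
D = 60 * 18.4904 / (pi * 269) = 1.3128 m


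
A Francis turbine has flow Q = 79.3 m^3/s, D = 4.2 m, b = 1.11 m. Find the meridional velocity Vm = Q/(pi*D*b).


Vm = 79.3 / (pi * 4.2 * 1.11) = 5.4144 m/s


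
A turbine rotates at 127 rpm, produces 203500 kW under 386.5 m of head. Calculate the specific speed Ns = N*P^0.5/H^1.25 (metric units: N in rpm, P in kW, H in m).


Ns = 127 * 203500^0.5 / 386.5^1.25 = 33.4310


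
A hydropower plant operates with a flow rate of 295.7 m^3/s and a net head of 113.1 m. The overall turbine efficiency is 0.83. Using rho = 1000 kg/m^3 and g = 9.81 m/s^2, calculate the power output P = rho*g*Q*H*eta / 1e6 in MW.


P = 1000 * 9.81 * 295.7 * 113.1 * 0.83 / 1e6 = 272.3084 MW


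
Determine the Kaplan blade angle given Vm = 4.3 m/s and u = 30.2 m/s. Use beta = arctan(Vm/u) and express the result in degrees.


beta = arctan(4.3 / 30.2) = 8.1035 degrees


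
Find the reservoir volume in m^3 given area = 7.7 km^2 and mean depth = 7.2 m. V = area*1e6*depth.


V = 7.7 * 1e6 * 7.2 = 5.5440e+07 m^3


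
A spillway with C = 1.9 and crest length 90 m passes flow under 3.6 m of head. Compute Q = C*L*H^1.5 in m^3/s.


Q = 1.9 * 90 * 3.6^1.5 = 1168.0189 m^3/s


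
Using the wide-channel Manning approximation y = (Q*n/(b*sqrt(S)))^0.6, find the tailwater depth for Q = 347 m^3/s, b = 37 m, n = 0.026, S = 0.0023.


y = (347 * 0.026 / (37 * 0.0023^0.5))^0.6 = 2.6530 m


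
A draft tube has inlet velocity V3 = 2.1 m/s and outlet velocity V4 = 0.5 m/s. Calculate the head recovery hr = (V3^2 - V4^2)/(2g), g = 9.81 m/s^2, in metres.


hr = (2.1^2 - 0.5^2) / (2*9.81) = 0.2120 m


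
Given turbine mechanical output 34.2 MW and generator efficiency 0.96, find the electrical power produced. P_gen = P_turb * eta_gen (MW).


P_gen = 34.2 * 0.96 = 32.8320 MW


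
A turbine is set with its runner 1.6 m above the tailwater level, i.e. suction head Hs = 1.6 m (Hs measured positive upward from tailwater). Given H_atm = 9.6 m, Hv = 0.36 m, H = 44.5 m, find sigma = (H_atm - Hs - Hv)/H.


sigma = (9.6 - 1.6 - 0.36) / 44.5 = 0.1717


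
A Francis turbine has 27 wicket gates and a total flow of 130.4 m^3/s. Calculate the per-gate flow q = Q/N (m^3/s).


q = 130.4 / 27 = 4.8296 m^3/s


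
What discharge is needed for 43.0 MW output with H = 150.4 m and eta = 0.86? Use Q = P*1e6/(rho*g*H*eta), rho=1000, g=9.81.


Q = 43.0 * 1e6 / (1000 * 9.81 * 150.4 * 0.86) = 33.8886 m^3/s


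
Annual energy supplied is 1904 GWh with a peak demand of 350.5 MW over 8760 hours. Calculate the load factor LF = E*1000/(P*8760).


LF = 1904 * 1000 / (350.5 * 8760) = 0.6201


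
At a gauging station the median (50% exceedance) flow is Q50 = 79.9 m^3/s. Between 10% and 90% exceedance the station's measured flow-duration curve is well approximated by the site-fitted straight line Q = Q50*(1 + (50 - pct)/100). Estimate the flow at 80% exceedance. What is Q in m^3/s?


Q = 79.9 * (1 + (50 - 80)/100) = 55.9300 m^3/s


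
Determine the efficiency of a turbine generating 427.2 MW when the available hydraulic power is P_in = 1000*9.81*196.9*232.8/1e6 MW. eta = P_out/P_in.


P_in = 1000 * 9.81 * 196.9 * 232.8 / 1e6 = 449.6739 MW
eta = 427.2 / 449.6739 = 0.9500


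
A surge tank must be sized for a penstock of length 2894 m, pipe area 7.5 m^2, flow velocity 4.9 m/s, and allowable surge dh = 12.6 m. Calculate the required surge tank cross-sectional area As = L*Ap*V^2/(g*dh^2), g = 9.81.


As = 2894 * 7.5 * 4.9^2 / (9.81 * 12.6^2) = 334.6123 m^2


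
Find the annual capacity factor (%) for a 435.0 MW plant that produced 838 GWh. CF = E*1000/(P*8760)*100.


CF = 838 * 1000 / (435.0 * 8760) * 100 = 21.9913 %


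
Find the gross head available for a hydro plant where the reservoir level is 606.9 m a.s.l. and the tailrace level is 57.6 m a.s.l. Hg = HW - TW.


Hg = 606.9 - 57.6 = 549.3000 m


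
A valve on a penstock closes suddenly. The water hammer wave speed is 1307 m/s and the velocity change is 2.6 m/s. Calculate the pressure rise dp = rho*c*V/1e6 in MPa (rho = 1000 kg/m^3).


dp = 1000 * 1307 * 2.6 / 1e6 = 3.3982 MPa


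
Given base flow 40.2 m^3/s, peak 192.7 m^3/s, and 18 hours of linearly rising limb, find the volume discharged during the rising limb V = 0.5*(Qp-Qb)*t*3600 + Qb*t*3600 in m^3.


V = 0.5*(192.7 - 40.2)*18*3600 + 40.2*18*3600 = 7.5460e+06 m^3


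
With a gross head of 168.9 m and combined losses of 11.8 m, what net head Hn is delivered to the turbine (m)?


Hn = 168.9 - 11.8 = 157.1000 m


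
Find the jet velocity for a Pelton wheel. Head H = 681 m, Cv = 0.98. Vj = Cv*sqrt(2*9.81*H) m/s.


Vj = 0.98 * sqrt(2*9.81*681) = 113.2789 m/s


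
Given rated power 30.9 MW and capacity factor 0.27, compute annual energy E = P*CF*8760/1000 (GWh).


E = 30.9 * 0.27 * 8760 / 1000 = 73.0847 GWh


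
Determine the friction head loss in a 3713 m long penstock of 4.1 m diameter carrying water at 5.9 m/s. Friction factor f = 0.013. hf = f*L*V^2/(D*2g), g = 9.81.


hf = 0.013 * 3713 * 5.9^2 / (4.1 * 2 * 9.81) = 20.8876 m


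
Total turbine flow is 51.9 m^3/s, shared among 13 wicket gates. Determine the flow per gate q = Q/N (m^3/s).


q = 51.9 / 13 = 3.9923 m^3/s


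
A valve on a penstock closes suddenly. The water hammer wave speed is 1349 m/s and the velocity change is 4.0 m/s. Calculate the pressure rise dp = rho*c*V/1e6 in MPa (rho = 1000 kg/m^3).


dp = 1000 * 1349 * 4.0 / 1e6 = 5.3960 MPa


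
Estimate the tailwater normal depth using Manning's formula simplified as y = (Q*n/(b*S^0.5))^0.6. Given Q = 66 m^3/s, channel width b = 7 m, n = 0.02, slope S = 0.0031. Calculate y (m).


y = (66 * 0.02 / (7 * 0.0031^0.5))^0.6 = 2.0791 m


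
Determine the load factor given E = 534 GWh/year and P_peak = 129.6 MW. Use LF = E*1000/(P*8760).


LF = 534 * 1000 / (129.6 * 8760) = 0.4704


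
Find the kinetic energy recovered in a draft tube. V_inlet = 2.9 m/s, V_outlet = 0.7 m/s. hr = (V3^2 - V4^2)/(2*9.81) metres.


hr = (2.9^2 - 0.7^2) / (2*9.81) = 0.4037 m


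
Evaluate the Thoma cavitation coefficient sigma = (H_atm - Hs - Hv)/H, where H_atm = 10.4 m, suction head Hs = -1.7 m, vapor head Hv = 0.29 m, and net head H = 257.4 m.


sigma = (10.4 - (-1.7) - 0.29) / 257.4 = 0.0459


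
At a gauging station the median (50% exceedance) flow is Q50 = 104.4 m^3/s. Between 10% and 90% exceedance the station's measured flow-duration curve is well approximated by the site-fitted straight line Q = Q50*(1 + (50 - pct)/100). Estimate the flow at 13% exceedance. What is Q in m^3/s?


Q = 104.4 * (1 + (50 - 13)/100) = 143.0280 m^3/s


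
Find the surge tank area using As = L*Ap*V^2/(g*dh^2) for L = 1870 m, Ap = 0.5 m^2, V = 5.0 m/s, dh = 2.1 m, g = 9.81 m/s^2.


As = 1870 * 0.5 * 5.0^2 / (9.81 * 2.1^2) = 540.3113 m^2


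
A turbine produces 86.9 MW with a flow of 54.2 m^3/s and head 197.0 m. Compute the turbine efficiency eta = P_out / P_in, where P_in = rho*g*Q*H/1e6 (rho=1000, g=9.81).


P_in = 1000 * 9.81 * 54.2 * 197.0 / 1e6 = 104.7453 MW
eta = 86.9 / 104.7453 = 0.8296


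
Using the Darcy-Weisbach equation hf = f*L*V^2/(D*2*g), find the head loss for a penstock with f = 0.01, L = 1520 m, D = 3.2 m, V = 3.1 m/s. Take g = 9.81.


hf = 0.01 * 1520 * 3.1^2 / (3.2 * 2 * 9.81) = 2.3266 m


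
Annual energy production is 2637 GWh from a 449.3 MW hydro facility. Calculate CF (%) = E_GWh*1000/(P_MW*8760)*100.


CF = 2637 * 1000 / (449.3 * 8760) * 100 = 66.9992 %


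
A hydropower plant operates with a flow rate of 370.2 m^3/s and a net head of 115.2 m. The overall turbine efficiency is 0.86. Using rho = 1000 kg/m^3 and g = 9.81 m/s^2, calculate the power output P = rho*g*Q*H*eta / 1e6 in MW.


P = 1000 * 9.81 * 370.2 * 115.2 * 0.86 / 1e6 = 359.7960 MW


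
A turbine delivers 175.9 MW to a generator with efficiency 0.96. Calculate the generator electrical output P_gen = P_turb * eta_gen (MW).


P_gen = 175.9 * 0.96 = 168.8640 MW


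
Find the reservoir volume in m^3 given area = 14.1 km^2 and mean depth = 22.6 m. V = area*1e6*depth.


V = 14.1 * 1e6 * 22.6 = 3.1866e+08 m^3


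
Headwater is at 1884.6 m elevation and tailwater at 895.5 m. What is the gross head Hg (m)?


Hg = 1884.6 - 895.5 = 989.1000 m


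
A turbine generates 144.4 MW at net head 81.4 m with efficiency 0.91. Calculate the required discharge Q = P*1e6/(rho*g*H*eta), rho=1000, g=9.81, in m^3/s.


Q = 144.4 * 1e6 / (1000 * 9.81 * 81.4 * 0.91) = 198.7158 m^3/s


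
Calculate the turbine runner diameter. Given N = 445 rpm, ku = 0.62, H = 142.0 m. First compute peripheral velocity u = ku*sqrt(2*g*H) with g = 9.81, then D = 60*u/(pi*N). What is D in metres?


u = 0.62 * sqrt(2*9.81*142.0) = 32.7254 m/s
D = 60 * 32.7254 / (pi * 445) = 1.4045 m


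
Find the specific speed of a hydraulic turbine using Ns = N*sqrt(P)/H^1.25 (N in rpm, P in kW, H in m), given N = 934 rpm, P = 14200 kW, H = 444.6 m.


Ns = 934 * 14200^0.5 / 444.6^1.25 = 54.5167


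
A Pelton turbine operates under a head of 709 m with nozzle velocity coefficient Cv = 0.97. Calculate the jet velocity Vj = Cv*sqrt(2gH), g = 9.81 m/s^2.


Vj = 0.97 * sqrt(2*9.81*709) = 114.4048 m/s


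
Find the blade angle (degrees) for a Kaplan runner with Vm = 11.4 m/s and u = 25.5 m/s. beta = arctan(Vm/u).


beta = arctan(11.4 / 25.5) = 24.0875 degrees


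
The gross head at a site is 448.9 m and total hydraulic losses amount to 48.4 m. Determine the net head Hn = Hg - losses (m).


Hn = 448.9 - 48.4 = 400.5000 m


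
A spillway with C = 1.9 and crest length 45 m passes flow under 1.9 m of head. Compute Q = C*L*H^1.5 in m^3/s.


Q = 1.9 * 45 * 1.9^1.5 = 223.9219 m^3/s


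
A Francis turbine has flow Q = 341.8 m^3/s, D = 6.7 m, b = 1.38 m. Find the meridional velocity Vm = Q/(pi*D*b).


Vm = 341.8 / (pi * 6.7 * 1.38) = 11.7671 m/s


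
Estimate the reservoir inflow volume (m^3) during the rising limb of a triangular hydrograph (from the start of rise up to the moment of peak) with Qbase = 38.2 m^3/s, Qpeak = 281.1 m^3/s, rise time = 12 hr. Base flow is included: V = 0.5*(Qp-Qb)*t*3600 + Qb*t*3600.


V = 0.5*(281.1 - 38.2)*12*3600 + 38.2*12*3600 = 6.8969e+06 m^3


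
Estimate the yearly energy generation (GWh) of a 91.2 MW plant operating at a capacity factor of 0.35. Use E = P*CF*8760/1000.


E = 91.2 * 0.35 * 8760 / 1000 = 279.6192 GWh


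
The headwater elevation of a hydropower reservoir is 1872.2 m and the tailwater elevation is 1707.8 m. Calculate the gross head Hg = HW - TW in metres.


Hg = 1872.2 - 1707.8 = 164.4000 m


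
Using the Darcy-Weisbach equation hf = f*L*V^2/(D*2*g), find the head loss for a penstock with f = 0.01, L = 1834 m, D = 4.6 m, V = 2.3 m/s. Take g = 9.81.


hf = 0.01 * 1834 * 2.3^2 / (4.6 * 2 * 9.81) = 1.0750 m


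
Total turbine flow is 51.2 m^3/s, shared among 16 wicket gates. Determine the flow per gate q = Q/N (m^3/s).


q = 51.2 / 16 = 3.2000 m^3/s


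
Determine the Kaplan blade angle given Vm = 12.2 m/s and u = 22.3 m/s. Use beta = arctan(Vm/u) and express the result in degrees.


beta = arctan(12.2 / 22.3) = 28.6824 degrees


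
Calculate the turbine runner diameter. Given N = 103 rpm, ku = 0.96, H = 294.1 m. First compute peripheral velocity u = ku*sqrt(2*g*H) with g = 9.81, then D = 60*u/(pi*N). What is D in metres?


u = 0.96 * sqrt(2*9.81*294.1) = 72.9236 m/s
D = 60 * 72.9236 / (pi * 103) = 13.5217 m


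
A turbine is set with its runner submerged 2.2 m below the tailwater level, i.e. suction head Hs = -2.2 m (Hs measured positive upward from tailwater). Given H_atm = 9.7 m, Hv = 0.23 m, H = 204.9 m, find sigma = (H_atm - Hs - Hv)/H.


sigma = (9.7 - (-2.2) - 0.23) / 204.9 = 0.0570


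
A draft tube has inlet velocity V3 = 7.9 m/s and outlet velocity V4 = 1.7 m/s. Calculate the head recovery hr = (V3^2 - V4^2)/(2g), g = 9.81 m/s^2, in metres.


hr = (7.9^2 - 1.7^2) / (2*9.81) = 3.0336 m


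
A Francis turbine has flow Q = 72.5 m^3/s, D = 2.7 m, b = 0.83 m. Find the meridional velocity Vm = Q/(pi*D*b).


Vm = 72.5 / (pi * 2.7 * 0.83) = 10.2978 m/s


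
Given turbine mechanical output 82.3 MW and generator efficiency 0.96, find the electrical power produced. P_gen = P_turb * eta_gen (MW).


P_gen = 82.3 * 0.96 = 79.0080 MW


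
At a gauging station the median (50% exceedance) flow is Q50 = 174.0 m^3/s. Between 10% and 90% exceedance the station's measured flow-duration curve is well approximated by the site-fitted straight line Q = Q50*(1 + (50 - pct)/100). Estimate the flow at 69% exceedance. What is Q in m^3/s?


Q = 174.0 * (1 + (50 - 69)/100) = 140.9400 m^3/s


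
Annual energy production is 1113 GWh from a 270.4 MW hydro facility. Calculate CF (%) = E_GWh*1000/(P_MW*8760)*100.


CF = 1113 * 1000 / (270.4 * 8760) * 100 = 46.9877 %


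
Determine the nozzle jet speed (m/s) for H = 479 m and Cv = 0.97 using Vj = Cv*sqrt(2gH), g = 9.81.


Vj = 0.97 * sqrt(2*9.81*479) = 94.0349 m/s


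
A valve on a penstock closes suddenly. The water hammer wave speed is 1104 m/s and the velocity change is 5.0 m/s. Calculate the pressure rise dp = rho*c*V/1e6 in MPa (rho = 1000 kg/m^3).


dp = 1000 * 1104 * 5.0 / 1e6 = 5.5200 MPa


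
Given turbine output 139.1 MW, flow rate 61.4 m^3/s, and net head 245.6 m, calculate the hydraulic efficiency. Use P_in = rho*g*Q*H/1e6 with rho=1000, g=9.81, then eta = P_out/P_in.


P_in = 1000 * 9.81 * 61.4 * 245.6 / 1e6 = 147.9332 MW
eta = 139.1 / 147.9332 = 0.9403


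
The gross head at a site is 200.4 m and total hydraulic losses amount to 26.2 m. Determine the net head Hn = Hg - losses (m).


Hn = 200.4 - 26.2 = 174.2000 m


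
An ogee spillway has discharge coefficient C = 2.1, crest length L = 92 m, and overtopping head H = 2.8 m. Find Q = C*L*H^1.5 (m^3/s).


Q = 2.1 * 92 * 2.8^1.5 = 905.1992 m^3/s


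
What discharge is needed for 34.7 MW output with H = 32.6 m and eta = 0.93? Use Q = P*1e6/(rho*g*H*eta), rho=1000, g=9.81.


Q = 34.7 * 1e6 / (1000 * 9.81 * 32.6 * 0.93) = 116.6702 m^3/s


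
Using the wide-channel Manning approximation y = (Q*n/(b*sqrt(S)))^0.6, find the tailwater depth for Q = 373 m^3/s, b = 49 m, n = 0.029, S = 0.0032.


y = (373 * 0.029 / (49 * 0.0032^0.5))^0.6 = 2.2636 m


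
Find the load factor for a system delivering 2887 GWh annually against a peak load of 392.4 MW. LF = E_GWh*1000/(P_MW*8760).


LF = 2887 * 1000 / (392.4 * 8760) = 0.8399


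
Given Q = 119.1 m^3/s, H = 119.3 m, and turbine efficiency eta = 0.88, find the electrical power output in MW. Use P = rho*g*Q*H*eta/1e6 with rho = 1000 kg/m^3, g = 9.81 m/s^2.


P = 1000 * 9.81 * 119.1 * 119.3 * 0.88 / 1e6 = 122.6603 MW


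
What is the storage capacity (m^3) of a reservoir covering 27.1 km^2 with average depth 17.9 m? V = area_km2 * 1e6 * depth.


V = 27.1 * 1e6 * 17.9 = 4.8509e+08 m^3


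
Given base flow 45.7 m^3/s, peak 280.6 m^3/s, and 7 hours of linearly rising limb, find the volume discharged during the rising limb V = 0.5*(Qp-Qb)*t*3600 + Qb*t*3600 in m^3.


V = 0.5*(280.6 - 45.7)*7*3600 + 45.7*7*3600 = 4.1114e+06 m^3


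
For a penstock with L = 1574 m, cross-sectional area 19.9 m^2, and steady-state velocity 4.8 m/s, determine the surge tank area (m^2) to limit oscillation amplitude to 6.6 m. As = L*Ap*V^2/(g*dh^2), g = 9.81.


As = 1574 * 19.9 * 4.8^2 / (9.81 * 6.6^2) = 1688.8201 m^2


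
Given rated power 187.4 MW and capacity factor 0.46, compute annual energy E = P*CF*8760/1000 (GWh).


E = 187.4 * 0.46 * 8760 / 1000 = 755.1470 GWh


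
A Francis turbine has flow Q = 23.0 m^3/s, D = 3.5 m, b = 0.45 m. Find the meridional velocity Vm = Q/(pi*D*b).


Vm = 23.0 / (pi * 3.5 * 0.45) = 4.6483 m/s


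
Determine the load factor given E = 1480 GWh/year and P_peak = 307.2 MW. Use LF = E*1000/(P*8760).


LF = 1480 * 1000 / (307.2 * 8760) = 0.5500


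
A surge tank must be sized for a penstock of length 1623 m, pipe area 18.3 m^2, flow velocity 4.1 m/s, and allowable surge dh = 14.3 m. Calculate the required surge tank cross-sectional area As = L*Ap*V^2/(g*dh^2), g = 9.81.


As = 1623 * 18.3 * 4.1^2 / (9.81 * 14.3^2) = 248.8836 m^2


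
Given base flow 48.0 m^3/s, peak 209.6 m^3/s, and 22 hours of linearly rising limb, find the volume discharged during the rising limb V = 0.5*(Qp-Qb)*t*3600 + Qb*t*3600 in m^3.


V = 0.5*(209.6 - 48.0)*22*3600 + 48.0*22*3600 = 1.0201e+07 m^3


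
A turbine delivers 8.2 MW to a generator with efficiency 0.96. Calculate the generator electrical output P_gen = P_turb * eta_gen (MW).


P_gen = 8.2 * 0.96 = 7.8720 MW


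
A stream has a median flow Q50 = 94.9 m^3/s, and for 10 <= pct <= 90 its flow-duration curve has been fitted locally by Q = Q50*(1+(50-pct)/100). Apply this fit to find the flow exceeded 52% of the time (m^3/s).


Q = 94.9 * (1 + (50 - 52)/100) = 93.0020 m^3/s


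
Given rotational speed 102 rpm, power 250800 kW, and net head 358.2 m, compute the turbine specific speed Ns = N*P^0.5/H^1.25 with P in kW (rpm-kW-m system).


Ns = 102 * 250800^0.5 / 358.2^1.25 = 32.7798


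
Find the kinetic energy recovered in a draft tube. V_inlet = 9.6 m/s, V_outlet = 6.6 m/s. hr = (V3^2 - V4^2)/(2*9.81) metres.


hr = (9.6^2 - 6.6^2) / (2*9.81) = 2.4771 m


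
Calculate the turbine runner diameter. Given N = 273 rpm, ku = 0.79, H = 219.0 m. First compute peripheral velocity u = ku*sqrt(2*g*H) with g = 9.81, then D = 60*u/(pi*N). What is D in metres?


u = 0.79 * sqrt(2*9.81*219.0) = 51.7844 m/s
D = 60 * 51.7844 / (pi * 273) = 3.6227 m


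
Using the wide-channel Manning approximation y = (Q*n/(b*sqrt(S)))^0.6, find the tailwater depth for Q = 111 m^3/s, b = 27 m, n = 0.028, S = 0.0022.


y = (111 * 0.028 / (27 * 0.0022^0.5))^0.6 = 1.7137 m


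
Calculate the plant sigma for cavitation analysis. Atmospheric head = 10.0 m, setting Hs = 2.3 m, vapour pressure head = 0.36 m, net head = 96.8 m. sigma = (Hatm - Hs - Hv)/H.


sigma = (10.0 - 2.3 - 0.36) / 96.8 = 0.0758


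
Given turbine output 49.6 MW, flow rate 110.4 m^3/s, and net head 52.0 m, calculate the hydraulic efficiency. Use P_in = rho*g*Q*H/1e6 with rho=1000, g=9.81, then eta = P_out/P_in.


P_in = 1000 * 9.81 * 110.4 * 52.0 / 1e6 = 56.3172 MW
eta = 49.6 / 56.3172 = 0.8807


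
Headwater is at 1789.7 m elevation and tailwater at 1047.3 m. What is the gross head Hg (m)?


Hg = 1789.7 - 1047.3 = 742.4000 m


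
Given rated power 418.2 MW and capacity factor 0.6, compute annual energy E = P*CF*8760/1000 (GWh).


E = 418.2 * 0.6 * 8760 / 1000 = 2198.0592 GWh


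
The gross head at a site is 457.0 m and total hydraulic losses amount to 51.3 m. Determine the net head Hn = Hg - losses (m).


Hn = 457.0 - 51.3 = 405.7000 m


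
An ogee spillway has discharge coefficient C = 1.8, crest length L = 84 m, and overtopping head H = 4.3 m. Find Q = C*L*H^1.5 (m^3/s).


Q = 1.8 * 84 * 4.3^1.5 = 1348.2005 m^3/s


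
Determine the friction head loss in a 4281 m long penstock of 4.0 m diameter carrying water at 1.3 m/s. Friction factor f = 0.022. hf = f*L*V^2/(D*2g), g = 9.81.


hf = 0.022 * 4281 * 1.3^2 / (4.0 * 2 * 9.81) = 2.0281 m


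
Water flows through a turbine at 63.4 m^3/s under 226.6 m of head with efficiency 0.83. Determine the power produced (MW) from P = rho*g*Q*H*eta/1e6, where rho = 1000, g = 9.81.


P = 1000 * 9.81 * 63.4 * 226.6 * 0.83 / 1e6 = 116.9759 MW


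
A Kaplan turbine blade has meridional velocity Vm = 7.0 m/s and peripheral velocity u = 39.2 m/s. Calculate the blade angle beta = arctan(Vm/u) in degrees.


beta = arctan(7.0 / 39.2) = 10.1247 degrees


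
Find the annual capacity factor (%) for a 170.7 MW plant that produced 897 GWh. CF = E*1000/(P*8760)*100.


CF = 897 * 1000 / (170.7 * 8760) * 100 = 59.9867 %


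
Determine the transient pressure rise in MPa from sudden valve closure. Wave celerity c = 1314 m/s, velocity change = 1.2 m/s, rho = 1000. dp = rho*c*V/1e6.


dp = 1000 * 1314 * 1.2 / 1e6 = 1.5768 MPa


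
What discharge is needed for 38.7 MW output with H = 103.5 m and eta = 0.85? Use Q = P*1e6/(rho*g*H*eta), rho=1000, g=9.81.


Q = 38.7 * 1e6 / (1000 * 9.81 * 103.5 * 0.85) = 44.8418 m^3/s


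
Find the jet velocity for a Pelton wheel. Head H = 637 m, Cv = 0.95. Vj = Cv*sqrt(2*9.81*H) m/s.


Vj = 0.95 * sqrt(2*9.81*637) = 106.2045 m/s


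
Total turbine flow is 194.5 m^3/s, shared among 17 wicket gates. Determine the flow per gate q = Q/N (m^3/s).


q = 194.5 / 17 = 11.4412 m^3/s


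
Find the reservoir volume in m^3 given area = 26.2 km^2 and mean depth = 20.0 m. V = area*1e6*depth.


V = 26.2 * 1e6 * 20.0 = 5.2400e+08 m^3


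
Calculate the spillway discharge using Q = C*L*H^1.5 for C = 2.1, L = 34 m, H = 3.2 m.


Q = 2.1 * 34 * 3.2^1.5 = 408.7174 m^3/s


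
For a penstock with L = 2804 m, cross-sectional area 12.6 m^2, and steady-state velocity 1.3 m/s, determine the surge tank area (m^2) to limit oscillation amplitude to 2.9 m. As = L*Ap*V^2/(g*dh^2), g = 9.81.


As = 2804 * 12.6 * 1.3^2 / (9.81 * 2.9^2) = 723.7195 m^2


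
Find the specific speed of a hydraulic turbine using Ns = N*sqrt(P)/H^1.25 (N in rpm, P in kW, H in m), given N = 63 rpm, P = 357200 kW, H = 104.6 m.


Ns = 63 * 357200^0.5 / 104.6^1.25 = 112.5594


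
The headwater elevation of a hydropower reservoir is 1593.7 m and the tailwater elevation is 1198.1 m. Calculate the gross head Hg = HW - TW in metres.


Hg = 1593.7 - 1198.1 = 395.6000 m


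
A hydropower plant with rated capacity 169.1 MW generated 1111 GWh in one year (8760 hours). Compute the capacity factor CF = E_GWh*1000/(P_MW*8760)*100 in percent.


CF = 1111 * 1000 / (169.1 * 8760) * 100 = 75.0009 %


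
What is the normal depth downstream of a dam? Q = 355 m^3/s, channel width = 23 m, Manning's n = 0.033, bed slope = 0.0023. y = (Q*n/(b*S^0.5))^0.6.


y = (355 * 0.033 / (23 * 0.0023^0.5))^0.6 = 4.1275 m


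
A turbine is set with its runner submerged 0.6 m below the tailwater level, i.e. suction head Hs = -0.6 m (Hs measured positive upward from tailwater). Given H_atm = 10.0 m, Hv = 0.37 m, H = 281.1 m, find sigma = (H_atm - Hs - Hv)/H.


sigma = (10.0 - (-0.6) - 0.37) / 281.1 = 0.0364


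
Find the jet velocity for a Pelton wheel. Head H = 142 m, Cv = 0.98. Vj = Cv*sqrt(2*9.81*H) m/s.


Vj = 0.98 * sqrt(2*9.81*142) = 51.7273 m/s


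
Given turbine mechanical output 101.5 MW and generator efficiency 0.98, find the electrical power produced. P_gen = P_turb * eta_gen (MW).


P_gen = 101.5 * 0.98 = 99.4700 MW


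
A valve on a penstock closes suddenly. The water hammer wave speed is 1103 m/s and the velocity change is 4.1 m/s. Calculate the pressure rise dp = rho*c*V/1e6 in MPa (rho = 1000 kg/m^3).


dp = 1000 * 1103 * 4.1 / 1e6 = 4.5223 MPa


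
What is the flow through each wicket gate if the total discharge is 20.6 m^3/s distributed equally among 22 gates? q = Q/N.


q = 20.6 / 22 = 0.9364 m^3/s


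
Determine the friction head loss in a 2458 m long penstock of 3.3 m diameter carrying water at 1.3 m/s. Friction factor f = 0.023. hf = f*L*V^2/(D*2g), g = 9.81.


hf = 0.023 * 2458 * 1.3^2 / (3.3 * 2 * 9.81) = 1.4757 m


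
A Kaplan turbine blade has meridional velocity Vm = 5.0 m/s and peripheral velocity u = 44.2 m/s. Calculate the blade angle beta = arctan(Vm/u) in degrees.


beta = arctan(5.0 / 44.2) = 6.4540 degrees


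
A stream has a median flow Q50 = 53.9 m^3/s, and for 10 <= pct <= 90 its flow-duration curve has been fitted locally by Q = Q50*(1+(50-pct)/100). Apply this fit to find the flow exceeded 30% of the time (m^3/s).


Q = 53.9 * (1 + (50 - 30)/100) = 64.6800 m^3/s


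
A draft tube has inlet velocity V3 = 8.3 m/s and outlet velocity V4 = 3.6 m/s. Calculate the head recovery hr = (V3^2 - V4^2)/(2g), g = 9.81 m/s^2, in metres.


hr = (8.3^2 - 3.6^2) / (2*9.81) = 2.8507 m


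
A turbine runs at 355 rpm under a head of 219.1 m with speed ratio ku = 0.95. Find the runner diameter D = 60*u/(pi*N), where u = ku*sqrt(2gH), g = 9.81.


u = 0.95 * sqrt(2*9.81*219.1) = 62.2866 m/s
D = 60 * 62.2866 / (pi * 355) = 3.3509 m


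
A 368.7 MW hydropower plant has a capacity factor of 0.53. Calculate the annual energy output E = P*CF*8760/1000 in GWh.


E = 368.7 * 0.53 * 8760 / 1000 = 1711.8004 GWh


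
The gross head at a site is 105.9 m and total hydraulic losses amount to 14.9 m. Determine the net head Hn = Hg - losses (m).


Hn = 105.9 - 14.9 = 91.0000 m


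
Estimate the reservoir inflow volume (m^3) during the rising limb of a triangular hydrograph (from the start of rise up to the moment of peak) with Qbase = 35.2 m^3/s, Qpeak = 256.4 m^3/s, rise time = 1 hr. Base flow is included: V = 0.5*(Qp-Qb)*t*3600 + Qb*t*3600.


V = 0.5*(256.4 - 35.2)*1*3600 + 35.2*1*3600 = 524880.0000 m^3


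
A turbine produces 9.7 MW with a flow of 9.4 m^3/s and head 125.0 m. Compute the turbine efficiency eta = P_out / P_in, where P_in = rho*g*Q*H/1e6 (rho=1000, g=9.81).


P_in = 1000 * 9.81 * 9.4 * 125.0 / 1e6 = 11.5267 MW
eta = 9.7 / 11.5267 = 0.8415


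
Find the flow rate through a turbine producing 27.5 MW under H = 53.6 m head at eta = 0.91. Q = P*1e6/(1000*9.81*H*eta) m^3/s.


Q = 27.5 * 1e6 / (1000 * 9.81 * 53.6 * 0.91) = 57.4722 m^3/s


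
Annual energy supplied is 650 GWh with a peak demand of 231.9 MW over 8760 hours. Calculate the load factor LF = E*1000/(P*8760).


LF = 650 * 1000 / (231.9 * 8760) = 0.3200


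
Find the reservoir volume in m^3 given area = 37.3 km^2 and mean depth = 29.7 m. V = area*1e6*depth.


V = 37.3 * 1e6 * 29.7 = 1.1078e+09 m^3


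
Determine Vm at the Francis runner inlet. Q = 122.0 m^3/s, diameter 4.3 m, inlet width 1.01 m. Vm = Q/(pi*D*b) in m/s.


Vm = 122.0 / (pi * 4.3 * 1.01) = 8.9417 m/s


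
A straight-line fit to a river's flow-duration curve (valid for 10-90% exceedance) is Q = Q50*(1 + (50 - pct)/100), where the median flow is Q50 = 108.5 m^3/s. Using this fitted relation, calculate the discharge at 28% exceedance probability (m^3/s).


Q = 108.5 * (1 + (50 - 28)/100) = 132.3700 m^3/s


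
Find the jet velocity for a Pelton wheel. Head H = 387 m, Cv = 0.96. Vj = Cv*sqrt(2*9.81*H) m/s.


Vj = 0.96 * sqrt(2*9.81*387) = 83.6520 m/s


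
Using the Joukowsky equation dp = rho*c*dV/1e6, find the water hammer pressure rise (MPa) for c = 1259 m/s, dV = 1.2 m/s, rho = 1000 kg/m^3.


dp = 1000 * 1259 * 1.2 / 1e6 = 1.5108 MPa


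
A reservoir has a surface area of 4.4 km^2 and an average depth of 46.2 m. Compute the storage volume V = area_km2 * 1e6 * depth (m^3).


V = 4.4 * 1e6 * 46.2 = 2.0328e+08 m^3


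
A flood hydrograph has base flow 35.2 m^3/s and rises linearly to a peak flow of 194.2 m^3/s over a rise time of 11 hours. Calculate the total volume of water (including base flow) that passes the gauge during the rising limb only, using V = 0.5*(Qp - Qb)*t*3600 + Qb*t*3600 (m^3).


V = 0.5*(194.2 - 35.2)*11*3600 + 35.2*11*3600 = 4.5421e+06 m^3


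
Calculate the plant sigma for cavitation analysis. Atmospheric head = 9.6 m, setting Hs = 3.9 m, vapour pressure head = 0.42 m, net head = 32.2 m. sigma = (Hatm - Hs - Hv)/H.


sigma = (9.6 - 3.9 - 0.42) / 32.2 = 0.1640


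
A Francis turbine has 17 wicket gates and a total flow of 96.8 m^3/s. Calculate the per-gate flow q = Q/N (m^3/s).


q = 96.8 / 17 = 5.6941 m^3/s


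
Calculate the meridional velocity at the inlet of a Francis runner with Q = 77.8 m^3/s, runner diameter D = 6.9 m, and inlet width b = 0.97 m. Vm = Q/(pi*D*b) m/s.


Vm = 77.8 / (pi * 6.9 * 0.97) = 3.7001 m/s


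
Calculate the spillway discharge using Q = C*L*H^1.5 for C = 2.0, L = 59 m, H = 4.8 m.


Q = 2.0 * 59 * 4.8^1.5 = 1240.9202 m^3/s


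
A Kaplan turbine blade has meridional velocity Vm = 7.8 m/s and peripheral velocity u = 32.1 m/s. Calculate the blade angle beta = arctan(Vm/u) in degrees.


beta = arctan(7.8 / 32.1) = 13.6576 degrees


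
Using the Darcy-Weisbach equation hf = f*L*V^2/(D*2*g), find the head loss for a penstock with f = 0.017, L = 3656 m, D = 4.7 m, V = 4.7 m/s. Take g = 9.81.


hf = 0.017 * 3656 * 4.7^2 / (4.7 * 2 * 9.81) = 14.8886 m


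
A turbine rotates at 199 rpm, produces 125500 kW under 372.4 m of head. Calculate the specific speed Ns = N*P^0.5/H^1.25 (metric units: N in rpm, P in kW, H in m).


Ns = 199 * 125500^0.5 / 372.4^1.25 = 43.0936


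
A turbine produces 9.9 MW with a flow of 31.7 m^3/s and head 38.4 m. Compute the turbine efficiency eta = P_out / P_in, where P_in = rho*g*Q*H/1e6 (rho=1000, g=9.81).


P_in = 1000 * 9.81 * 31.7 * 38.4 / 1e6 = 11.9415 MW
eta = 9.9 / 11.9415 = 0.8290


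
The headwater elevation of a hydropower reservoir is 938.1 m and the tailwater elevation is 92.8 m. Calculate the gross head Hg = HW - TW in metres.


Hg = 938.1 - 92.8 = 845.3000 m


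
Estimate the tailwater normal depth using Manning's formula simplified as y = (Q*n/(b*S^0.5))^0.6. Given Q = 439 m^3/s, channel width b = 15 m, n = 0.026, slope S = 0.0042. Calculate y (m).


y = (439 * 0.026 / (15 * 0.0042^0.5))^0.6 = 4.3836 m


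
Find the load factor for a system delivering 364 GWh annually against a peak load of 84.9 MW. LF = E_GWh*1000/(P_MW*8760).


LF = 364 * 1000 / (84.9 * 8760) = 0.4894


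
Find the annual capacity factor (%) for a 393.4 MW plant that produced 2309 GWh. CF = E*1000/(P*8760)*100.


CF = 2309 * 1000 / (393.4 * 8760) * 100 = 67.0016 %


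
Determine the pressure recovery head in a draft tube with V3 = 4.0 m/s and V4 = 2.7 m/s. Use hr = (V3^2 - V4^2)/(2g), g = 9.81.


hr = (4.0^2 - 2.7^2) / (2*9.81) = 0.4439 m


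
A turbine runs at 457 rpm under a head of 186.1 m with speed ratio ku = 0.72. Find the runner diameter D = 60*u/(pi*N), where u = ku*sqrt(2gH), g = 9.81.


u = 0.72 * sqrt(2*9.81*186.1) = 43.5066 m/s
D = 60 * 43.5066 / (pi * 457) = 1.8182 m


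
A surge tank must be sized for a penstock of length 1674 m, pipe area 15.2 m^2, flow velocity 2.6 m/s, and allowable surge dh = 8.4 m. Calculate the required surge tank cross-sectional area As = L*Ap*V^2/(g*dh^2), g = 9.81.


As = 1674 * 15.2 * 2.6^2 / (9.81 * 8.4^2) = 248.4953 m^2


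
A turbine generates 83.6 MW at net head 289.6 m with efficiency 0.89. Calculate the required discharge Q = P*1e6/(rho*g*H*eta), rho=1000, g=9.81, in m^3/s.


Q = 83.6 * 1e6 / (1000 * 9.81 * 289.6 * 0.89) = 33.0635 m^3/s


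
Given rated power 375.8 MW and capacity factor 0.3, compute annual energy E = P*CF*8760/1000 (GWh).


E = 375.8 * 0.3 * 8760 / 1000 = 987.6024 GWh


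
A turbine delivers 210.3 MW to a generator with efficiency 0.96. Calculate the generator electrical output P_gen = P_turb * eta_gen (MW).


P_gen = 210.3 * 0.96 = 201.8880 MW


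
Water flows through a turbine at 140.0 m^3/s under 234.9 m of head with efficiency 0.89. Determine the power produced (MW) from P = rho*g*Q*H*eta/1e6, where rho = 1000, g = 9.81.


P = 1000 * 9.81 * 140.0 * 234.9 * 0.89 / 1e6 = 287.1244 MW


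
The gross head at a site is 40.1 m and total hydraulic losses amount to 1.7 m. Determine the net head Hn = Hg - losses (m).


Hn = 40.1 - 1.7 = 38.4000 m


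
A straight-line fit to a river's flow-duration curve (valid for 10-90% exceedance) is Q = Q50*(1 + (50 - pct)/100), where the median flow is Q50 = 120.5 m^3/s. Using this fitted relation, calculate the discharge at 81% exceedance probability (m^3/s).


Q = 120.5 * (1 + (50 - 81)/100) = 83.1450 m^3/s


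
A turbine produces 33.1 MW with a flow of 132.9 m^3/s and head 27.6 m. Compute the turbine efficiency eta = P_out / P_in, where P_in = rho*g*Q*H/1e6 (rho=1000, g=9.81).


P_in = 1000 * 9.81 * 132.9 * 27.6 / 1e6 = 35.9835 MW
eta = 33.1 / 35.9835 = 0.9199


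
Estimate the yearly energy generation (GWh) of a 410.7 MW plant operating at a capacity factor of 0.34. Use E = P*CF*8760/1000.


E = 410.7 * 0.34 * 8760 / 1000 = 1223.2289 GWh


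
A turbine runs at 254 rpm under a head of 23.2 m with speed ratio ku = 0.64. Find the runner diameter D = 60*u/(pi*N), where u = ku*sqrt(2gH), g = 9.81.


u = 0.64 * sqrt(2*9.81*23.2) = 13.6544 m/s
D = 60 * 13.6544 / (pi * 254) = 1.0267 m


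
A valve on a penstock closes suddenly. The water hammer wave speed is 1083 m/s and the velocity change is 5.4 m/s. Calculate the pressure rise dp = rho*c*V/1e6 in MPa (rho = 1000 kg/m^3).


dp = 1000 * 1083 * 5.4 / 1e6 = 5.8482 MPa


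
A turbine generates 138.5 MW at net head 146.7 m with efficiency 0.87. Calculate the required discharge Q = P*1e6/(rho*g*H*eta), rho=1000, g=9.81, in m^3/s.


Q = 138.5 * 1e6 / (1000 * 9.81 * 146.7 * 0.87) = 110.6194 m^3/s


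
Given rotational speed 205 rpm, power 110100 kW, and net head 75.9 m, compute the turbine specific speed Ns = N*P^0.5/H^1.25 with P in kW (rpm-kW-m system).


Ns = 205 * 110100^0.5 / 75.9^1.25 = 303.6304


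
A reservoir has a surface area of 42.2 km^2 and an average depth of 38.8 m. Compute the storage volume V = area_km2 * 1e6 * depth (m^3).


V = 42.2 * 1e6 * 38.8 = 1.6374e+09 m^3


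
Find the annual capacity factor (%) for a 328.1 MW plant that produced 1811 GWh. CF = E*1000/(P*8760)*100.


CF = 1811 * 1000 / (328.1 * 8760) * 100 = 63.0098 %


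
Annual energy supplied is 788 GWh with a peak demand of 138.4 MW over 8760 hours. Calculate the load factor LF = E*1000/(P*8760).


LF = 788 * 1000 / (138.4 * 8760) = 0.6500


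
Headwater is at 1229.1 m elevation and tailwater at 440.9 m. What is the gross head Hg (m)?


Hg = 1229.1 - 440.9 = 788.2000 m


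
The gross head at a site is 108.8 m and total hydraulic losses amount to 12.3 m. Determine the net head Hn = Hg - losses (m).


Hn = 108.8 - 12.3 = 96.5000 m


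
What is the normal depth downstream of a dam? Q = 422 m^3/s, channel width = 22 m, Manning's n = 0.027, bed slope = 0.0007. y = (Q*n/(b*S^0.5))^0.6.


y = (422 * 0.027 / (22 * 0.0007^0.5))^0.6 = 5.9569 m


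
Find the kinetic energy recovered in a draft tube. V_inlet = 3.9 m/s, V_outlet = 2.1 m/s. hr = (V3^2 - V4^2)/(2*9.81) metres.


hr = (3.9^2 - 2.1^2) / (2*9.81) = 0.5505 m


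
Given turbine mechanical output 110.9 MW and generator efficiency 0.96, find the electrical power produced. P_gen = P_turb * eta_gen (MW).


P_gen = 110.9 * 0.96 = 106.4640 MW


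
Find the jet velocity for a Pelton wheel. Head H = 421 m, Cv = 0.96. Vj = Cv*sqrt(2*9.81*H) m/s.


Vj = 0.96 * sqrt(2*9.81*421) = 87.2493 m/s


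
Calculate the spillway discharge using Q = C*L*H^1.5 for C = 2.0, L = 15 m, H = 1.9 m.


Q = 2.0 * 15 * 1.9^1.5 = 78.5691 m^3/s


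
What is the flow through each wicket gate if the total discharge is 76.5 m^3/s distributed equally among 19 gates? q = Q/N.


q = 76.5 / 19 = 4.0263 m^3/s


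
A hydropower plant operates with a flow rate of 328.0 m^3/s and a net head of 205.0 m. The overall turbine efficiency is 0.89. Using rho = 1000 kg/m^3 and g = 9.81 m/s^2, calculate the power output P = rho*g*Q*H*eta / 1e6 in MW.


P = 1000 * 9.81 * 328.0 * 205.0 * 0.89 / 1e6 = 587.0657 MW


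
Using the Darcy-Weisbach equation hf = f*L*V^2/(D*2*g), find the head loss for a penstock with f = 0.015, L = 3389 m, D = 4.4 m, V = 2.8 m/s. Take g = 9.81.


hf = 0.015 * 3389 * 2.8^2 / (4.4 * 2 * 9.81) = 4.6167 m


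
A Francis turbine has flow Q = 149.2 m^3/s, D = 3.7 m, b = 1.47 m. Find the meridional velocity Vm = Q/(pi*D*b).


Vm = 149.2 / (pi * 3.7 * 1.47) = 8.7317 m/s


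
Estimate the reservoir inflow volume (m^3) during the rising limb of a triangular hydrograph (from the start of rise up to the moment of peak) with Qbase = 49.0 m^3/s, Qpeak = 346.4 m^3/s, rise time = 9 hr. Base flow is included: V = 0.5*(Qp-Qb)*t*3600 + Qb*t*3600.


V = 0.5*(346.4 - 49.0)*9*3600 + 49.0*9*3600 = 6.4055e+06 m^3


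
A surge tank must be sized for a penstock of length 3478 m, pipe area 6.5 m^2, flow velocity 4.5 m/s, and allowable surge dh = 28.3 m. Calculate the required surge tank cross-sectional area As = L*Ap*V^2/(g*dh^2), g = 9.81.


As = 3478 * 6.5 * 4.5^2 / (9.81 * 28.3^2) = 58.2675 m^2


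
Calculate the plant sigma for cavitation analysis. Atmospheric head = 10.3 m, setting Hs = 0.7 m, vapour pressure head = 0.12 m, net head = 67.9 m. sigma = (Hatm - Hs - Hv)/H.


sigma = (10.3 - 0.7 - 0.12) / 67.9 = 0.1396


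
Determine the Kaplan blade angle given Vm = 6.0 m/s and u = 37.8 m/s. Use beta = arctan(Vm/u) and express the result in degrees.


beta = arctan(6.0 / 37.8) = 9.0193 degrees


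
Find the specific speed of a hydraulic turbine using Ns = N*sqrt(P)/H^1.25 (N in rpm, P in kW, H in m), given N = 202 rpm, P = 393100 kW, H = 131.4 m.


Ns = 202 * 393100^0.5 / 131.4^1.25 = 284.6811


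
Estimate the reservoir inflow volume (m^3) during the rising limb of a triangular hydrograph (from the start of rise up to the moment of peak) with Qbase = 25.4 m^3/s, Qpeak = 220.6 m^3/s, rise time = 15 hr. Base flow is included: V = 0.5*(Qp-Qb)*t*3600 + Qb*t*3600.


V = 0.5*(220.6 - 25.4)*15*3600 + 25.4*15*3600 = 6.6420e+06 m^3


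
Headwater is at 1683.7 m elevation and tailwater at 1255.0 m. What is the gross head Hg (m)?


Hg = 1683.7 - 1255.0 = 428.7000 m


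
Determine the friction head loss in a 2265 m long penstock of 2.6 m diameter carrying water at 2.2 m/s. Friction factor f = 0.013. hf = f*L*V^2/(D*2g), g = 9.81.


hf = 0.013 * 2265 * 2.2^2 / (2.6 * 2 * 9.81) = 2.7937 m
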